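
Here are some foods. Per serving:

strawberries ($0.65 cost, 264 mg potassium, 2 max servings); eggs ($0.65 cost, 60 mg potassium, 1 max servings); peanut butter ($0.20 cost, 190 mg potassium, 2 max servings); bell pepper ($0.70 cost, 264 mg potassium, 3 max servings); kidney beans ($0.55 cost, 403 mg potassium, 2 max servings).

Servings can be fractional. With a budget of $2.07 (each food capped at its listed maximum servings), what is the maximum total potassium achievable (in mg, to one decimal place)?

1417.5 mg

Potassium per dollar: peanut butter 950, kidney beans 732.7, strawberries 406.2, bell pepper 377.1, eggs 92.31.
Take 2 servings of peanut butter: spends $0.40, +380.0 mg potassium (running total 380.0 mg).
Take 2 servings of kidney beans: spends $1.10, +806.0 mg potassium (running total 1186.0 mg).
Take 0.8769 servings of strawberries: spends $0.57, +231.5 mg potassium (running total 1417.5 mg).
Greedy by best ratio exhausts the cost allowance optimally: 1417.5 mg.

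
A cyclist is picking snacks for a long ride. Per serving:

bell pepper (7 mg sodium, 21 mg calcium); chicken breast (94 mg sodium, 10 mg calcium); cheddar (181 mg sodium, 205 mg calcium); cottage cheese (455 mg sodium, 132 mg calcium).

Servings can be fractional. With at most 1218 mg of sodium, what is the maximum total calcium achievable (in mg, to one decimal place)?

Calcium per mg sodium: bell pepper 3, cheddar 1.133, cottage cheese 0.2901, chicken breast 0.1064.
With no serving limits, spend the whole sodium allowance on bell pepper: 1218 mg / 7 mg × 21 mg = 3654.0 mg.

3654.0 mg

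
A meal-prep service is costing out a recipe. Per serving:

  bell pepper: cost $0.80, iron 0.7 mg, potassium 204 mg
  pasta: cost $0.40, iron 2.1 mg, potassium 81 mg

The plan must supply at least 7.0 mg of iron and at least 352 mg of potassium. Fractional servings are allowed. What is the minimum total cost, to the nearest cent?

$1.64

For a min-cost LP with two ≥-constraints, a basic feasible solution has at most two positive variables.
bell pepper only: max(7.0/0.7, 352/204) = 10 servings → $8.00.
pasta only: max(7.0/2.1, 352/81) = 4.346 servings → $1.74.
bell pepper + pasta with both tight: 0.4633 servings and 3.179 servings → $1.64.
So the least-cost plan costs $1.64.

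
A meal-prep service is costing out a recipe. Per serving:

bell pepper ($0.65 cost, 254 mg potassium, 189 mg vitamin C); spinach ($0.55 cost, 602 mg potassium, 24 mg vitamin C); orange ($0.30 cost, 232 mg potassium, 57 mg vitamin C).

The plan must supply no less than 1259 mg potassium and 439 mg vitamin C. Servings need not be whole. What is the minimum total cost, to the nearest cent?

Check every corner: each single food scaled to meet both minima, and each pair solved so both constraints bind.
bell pepper only: max(1259/254, 439/189) = 4.957 servings → $3.22.
spinach only: max(1259/602, 439/24) = 18.29 servings → $10.06.
orange only: max(1259/232, 439/57) = 7.702 servings → $2.31.
bell pepper + spinach with both tight: 2.174 servings and 1.174 servings → $2.06.
bell pepper + orange with both tight: 1.024 servings and 4.305 servings → $1.96.
spinach + orange: the both-tight solution has a negative serving — not a feasible corner.
Cheapest feasible corner: $1.96.

$1.96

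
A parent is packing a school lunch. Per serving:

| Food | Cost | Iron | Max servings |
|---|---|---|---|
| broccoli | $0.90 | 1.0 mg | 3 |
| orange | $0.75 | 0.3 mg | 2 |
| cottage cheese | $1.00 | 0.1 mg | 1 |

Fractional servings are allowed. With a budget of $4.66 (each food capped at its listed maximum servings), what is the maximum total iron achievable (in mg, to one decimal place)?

Iron per dollar: broccoli 1.111, orange 0.4, cottage cheese 0.1.
Take 3 servings of broccoli: spends $2.70, +3.0 mg iron (running total 3.0 mg).
Take 2 servings of orange: spends $1.50, +0.6 mg iron (running total 3.6 mg).
Take 0.46 servings of cottage cheese: spends $0.46, +0.0 mg iron (running total 3.6 mg).
Filling greedily by iron-per-dollar is optimal for one linear limit, giving 3.6 mg.

3.6 mg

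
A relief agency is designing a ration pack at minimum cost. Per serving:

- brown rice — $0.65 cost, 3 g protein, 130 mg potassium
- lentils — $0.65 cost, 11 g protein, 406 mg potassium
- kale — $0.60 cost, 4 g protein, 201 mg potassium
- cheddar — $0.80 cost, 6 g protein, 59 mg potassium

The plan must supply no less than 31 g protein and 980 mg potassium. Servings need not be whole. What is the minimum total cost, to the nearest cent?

With two linear requirements the optimum uses one or two foods; enumerate the corners.
brown rice only: max(31/3, 980/130) = 10.33 servings → $6.72.
lentils only: max(31/11, 980/406) = 2.818 servings → $1.83.
kale only: max(31/4, 980/201) = 7.75 servings → $4.65.
cheddar only: max(31/6, 980/59) = 16.61 servings → $13.29.
brown rice + lentils: intersection lies outside the first quadrant.
brown rice + kale: intersection lies outside the first quadrant.
brown rice + cheddar with both tight: 6.718 servings and 1.808 servings → $5.81.
lentils + kale: the both-tight solution has a negative serving — not a feasible corner.
lentils + cheddar with both tight: 2.267 servings and 1.011 servings → $2.28.
kale + cheddar with both tight: 4.176 servings and 2.382 servings → $4.41.
The minimum over all feasible corners is $1.83.

$1.83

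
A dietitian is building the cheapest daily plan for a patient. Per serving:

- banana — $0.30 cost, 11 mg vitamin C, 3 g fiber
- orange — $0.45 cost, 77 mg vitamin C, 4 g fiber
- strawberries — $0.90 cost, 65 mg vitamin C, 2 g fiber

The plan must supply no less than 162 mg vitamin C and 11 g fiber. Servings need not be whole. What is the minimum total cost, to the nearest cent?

An LP optimum is at a vertex; with two nutrient constraints at most two foods are used. Check each candidate.
banana only: max(162/11, 11/3) = 14.73 servings → $4.42.
orange only: max(162/77, 11/4) = 2.75 servings → $1.24.
strawberries only: max(162/65, 11/2) = 5.5 servings → $4.95.
banana + orange with both tight: 1.064 servings and 1.952 servings → $1.20.
banana + strawberries with both tight: 2.26 servings and 2.11 servings → $2.58.
orange + strawberries: the both-tight solution has a negative serving — not a feasible corner.
The minimum over all feasible corners is $1.20.

$1.20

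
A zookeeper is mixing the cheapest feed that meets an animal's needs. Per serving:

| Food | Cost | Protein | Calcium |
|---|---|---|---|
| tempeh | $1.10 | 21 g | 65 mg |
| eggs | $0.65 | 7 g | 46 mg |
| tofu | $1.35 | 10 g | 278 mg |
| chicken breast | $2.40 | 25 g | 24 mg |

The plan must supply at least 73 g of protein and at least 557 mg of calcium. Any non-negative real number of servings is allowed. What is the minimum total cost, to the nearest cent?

$4.93

A basic optimal solution has at most two foods positive. Try each food alone and each pair with both targets met exactly.
tempeh only: max(73/21, 557/65) = 8.569 servings → $9.43.
eggs only: max(73/7, 557/46) = 12.11 servings → $7.87.
tofu only: max(73/10, 557/278) = 7.3 servings → $9.86.
chicken breast only: max(73/25, 557/24) = 23.21 servings → $55.70.
tempeh + eggs with both targets exact would need a negative amount; discard.
tempeh + tofu with both tight: 2.838 servings and 1.34 servings → $4.93.
tempeh + chicken breast: intersection lies outside the first quadrant.
eggs + tofu with both tight: 9.908 servings and 0.3641 servings → $6.93.
eggs + chicken breast: the both-tight solution has a negative serving — not a feasible corner.
tofu + chicken breast with both tight: 1.814 servings and 2.194 servings → $7.72.
Cheapest feasible corner: $4.93.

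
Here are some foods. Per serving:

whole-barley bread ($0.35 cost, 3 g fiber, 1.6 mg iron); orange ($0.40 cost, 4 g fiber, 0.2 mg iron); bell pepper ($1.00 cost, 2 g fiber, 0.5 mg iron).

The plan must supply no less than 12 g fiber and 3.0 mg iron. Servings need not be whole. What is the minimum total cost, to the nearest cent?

$1.28

This is a tiny linear program; its minimum lies at a vertex of the feasible set. List the vertices and price them.
whole-barley bread only: max(12/3, 3.0/1.6) = 4 servings → $1.40.
orange only: max(12/4, 3.0/0.2) = 15 servings → $6.00.
bell pepper only: max(12/2, 3.0/0.5) = 6 servings → $6.00.
whole-barley bread + orange with both tight: 1.655 servings and 1.759 servings → $1.28.
whole-barley bread + bell pepper with both tight: 0 servings and 6 servings → $6.00.
orange + bell pepper with both tight: 0 servings and 6 servings → $6.00.
The minimum over all feasible corners is $1.28.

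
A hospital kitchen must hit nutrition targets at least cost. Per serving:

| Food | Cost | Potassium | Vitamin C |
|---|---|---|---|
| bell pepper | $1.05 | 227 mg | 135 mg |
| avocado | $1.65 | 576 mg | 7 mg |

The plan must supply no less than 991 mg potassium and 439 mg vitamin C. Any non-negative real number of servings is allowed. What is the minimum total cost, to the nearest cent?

$4.13

Two binding constraints pin down two serving amounts, so the optimal mix uses at most two foods. The candidates are each food alone (scaled to the tighter of potassium/vitamin C) and each pair with both constraints tight.
bell pepper only: max(991/227, 439/135) = 4.366 servings → $4.58.
avocado only: max(991/576, 439/7) = 62.71 servings → $103.48.
bell pepper + avocado with both tight: 3.229 servings and 0.4481 servings → $4.13.
So the least-cost plan costs $4.13.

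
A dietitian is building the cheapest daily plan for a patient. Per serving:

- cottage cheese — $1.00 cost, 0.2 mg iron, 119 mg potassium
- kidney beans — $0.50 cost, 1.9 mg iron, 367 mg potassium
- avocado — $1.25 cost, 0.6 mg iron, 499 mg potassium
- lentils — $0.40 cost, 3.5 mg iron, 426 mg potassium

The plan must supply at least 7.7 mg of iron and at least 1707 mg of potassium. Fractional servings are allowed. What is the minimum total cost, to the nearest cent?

$1.60

Check every corner: each single food scaled to meet both minima, and each pair solved so both constraints bind.
cottage cheese only: max(7.7/0.2, 1707/119) = 38.5 servings → $38.50.
kidney beans only: max(7.7/1.9, 1707/367) = 4.651 servings → $2.33.
avocado only: max(7.7/0.6, 1707/499) = 12.83 servings → $16.04.
lentils only: max(7.7/3.5, 1707/426) = 4.007 servings → $1.60.
cottage cheese + kidney beans with both tight: 2.733 servings and 3.765 servings → $4.62.
cottage cheese + avocado with both targets exact would need a negative amount; discard.
cottage cheese + lentils with both tight: 8.133 servings and 1.735 servings → $8.83.
kidney beans + avocado with both tight: 3.872 servings and 0.5734 servings → $2.65.
kidney beans + lentils: intersection lies outside the first quadrant.
avocado + lentils with both tight: 1.807 servings and 1.89 servings → $3.02.
Cheapest feasible corner: $1.60.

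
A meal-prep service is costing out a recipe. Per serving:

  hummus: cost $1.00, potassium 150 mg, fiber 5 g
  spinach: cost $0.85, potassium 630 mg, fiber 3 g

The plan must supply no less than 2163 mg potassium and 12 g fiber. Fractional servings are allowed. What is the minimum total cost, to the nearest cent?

The cheapest plan sits at a corner of the feasible region — with two constraints it uses at most two foods.
hummus only: max(2163/150, 12/5) = 14.42 servings → $14.42.
spinach only: max(2163/630, 12/3) = 4 servings → $3.40.
hummus + spinach with both tight: 0.3967 servings and 3.339 servings → $3.23.
The minimum over all feasible corners is $3.23.

$3.23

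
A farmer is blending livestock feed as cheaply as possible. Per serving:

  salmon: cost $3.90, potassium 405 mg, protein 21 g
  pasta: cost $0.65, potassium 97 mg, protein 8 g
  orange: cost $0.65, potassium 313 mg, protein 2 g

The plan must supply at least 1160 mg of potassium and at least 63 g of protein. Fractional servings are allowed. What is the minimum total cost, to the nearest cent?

$5.79

salmon only: max(1160/405, 63/21) = 3 servings → $11.70.
pasta only: max(1160/97, 63/8) = 11.96 servings → $7.77.
orange only: max(1160/313, 63/2) = 31.5 servings → $20.48.
salmon + pasta with both tight: 2.634 servings and 0.9601 servings → $10.90.
salmon + orange: intersection lies outside the first quadrant.
pasta + orange with both tight: 7.532 servings and 1.372 servings → $5.79.
Cheapest feasible corner: $5.79.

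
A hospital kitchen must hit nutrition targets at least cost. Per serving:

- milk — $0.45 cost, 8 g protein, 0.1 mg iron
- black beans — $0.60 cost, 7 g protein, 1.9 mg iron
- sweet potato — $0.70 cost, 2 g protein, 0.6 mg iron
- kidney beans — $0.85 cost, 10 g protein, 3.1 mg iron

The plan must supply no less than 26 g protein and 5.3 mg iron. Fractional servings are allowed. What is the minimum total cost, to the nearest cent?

milk only: max(26/8, 5.3/0.1) = 53 servings → $23.85.
black beans only: max(26/7, 5.3/1.9) = 3.714 servings → $2.23.
sweet potato only: max(26/2, 5.3/0.6) = 13 servings → $9.10.
kidney beans only: max(26/10, 5.3/3.1) = 2.6 servings → $2.21.
milk + black beans with both tight: 0.8483 servings and 2.745 servings → $2.03.
milk + sweet potato with both tight: 1.087 servings and 8.652 servings → $6.55.
milk + kidney beans with both tight: 1.16 servings and 1.672 servings → $1.94.
black beans + sweet potato: the both-tight solution has a negative serving — not a feasible corner.
black beans + kidney beans with both targets exact would need a negative amount; discard.
sweet potato + kidney beans: the both-tight solution has a negative serving — not a feasible corner.
The minimum over all feasible corners is $1.94.

$1.94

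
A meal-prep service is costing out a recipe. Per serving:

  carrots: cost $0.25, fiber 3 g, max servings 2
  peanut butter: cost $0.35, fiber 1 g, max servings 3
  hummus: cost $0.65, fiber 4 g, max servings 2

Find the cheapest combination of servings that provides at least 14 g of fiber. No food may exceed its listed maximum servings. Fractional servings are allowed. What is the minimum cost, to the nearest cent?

Cost per g of fiber: carrots $0.0833, hummus $0.1625, peanut butter $0.3500.
Take 2 servings of carrots: +6.0 g fiber for $0.50 (total $0.50, still need 8.0 g).
Take 2 servings of hummus: +8.0 g fiber for $1.30 (total $1.80, still need 0.0 g).
Greedy by cheapest-per-g is optimal for a single linear constraint, so the minimum cost is $1.80.

$1.80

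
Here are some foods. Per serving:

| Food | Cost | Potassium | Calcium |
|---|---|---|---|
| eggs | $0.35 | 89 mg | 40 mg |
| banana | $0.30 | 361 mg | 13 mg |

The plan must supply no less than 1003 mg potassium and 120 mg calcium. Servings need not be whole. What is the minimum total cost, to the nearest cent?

$1.46

For a min-cost LP with two ≥-constraints, a basic feasible solution has at most two positive variables.
eggs only: max(1003/89, 120/40) = 11.27 servings → $3.94.
banana only: max(1003/361, 120/13) = 9.231 servings → $2.77.
eggs + banana with both tight: 2.28 servings and 2.216 servings → $1.46.
The minimum over all feasible corners is $1.46.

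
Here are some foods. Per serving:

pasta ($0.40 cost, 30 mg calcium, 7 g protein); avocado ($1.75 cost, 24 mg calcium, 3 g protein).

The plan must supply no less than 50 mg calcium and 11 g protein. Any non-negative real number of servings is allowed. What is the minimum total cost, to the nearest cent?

pasta only: max(50/30, 11/7) = 1.667 servings → $0.67.
avocado only: max(50/24, 11/3) = 3.667 servings → $6.42.
pasta + avocado with both tight: 1.462 servings and 0.2564 servings → $1.03.
The minimum over all feasible corners is $0.67.

$0.67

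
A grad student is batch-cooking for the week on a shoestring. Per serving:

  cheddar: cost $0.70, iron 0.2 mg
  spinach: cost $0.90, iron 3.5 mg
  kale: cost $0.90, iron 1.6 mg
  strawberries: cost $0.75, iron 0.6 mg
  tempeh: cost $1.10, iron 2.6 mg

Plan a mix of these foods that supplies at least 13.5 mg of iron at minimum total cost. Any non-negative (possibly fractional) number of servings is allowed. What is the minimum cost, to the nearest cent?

Cost per mg of iron: spinach $0.2571, tempeh $0.4231, kale $0.5625, strawberries $1.2500, cheddar $3.5000.
With no serving limits, use only spinach: 13.5 mg / 3.5 mg = 3.857 servings × $0.90 = $3.47.

$3.47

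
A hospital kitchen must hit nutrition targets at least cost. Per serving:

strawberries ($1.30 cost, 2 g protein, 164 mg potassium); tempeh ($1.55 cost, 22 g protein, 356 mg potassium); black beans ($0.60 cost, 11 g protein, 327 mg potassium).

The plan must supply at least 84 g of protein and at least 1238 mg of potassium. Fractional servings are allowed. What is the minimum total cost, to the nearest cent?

$4.58

This is a tiny linear program; its minimum lies at a vertex of the feasible set. List the vertices and price them.
strawberries only: max(84/2, 1238/164) = 42 servings → $54.60.
tempeh only: max(84/22, 1238/356) = 3.818 servings → $5.92.
black beans only: max(84/11, 1238/327) = 7.636 servings → $4.58.
strawberries + tempeh: intersection lies outside the first quadrant.
strawberries + black beans: the both-tight solution has a negative serving — not a feasible corner.
tempeh + black beans: the both-tight solution has a negative serving — not a feasible corner.
So the least-cost plan costs $4.58.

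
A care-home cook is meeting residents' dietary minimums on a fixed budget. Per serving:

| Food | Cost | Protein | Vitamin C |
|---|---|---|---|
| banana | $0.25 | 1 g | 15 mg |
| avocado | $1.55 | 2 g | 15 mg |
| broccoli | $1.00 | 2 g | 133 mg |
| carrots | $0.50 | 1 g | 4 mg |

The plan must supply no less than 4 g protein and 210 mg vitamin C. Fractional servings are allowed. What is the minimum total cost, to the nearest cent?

$1.73

An LP optimum is at a vertex; with two nutrient constraints at most two foods are used. Check each candidate.
banana only: max(4/1, 210/15) = 14 servings → $3.50.
avocado only: max(4/2, 210/15) = 14 servings → $21.70.
broccoli only: max(4/2, 210/133) = 2 servings → $2.00.
carrots only: max(4/1, 210/4) = 52.5 servings → $26.25.
banana + avocado with both targets exact would need a negative amount; discard.
banana + broccoli with both tight: 1.087 servings and 1.456 servings → $1.73.
banana + carrots with both targets exact would need a negative amount; discard.
avocado + broccoli with both tight: 0.4746 servings and 1.525 servings → $2.26.
avocado + carrots: the both-tight solution has a negative serving — not a feasible corner.
broccoli + carrots with both tight: 1.552 servings and 0.896 servings → $2.00.
So the least-cost plan costs $1.73.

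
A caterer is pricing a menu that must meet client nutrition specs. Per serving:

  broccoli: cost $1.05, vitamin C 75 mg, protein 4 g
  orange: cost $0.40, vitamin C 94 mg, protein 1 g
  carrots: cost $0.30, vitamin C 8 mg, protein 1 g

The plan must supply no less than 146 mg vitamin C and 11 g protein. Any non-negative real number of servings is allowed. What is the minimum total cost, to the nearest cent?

With two linear requirements the optimum uses one or two foods; enumerate the corners.
broccoli only: max(146/75, 11/4) = 2.75 servings → $2.89.
orange only: max(146/94, 11/1) = 11 servings → $4.40.
carrots only: max(146/8, 11/1) = 18.25 servings → $5.47.
broccoli + orange: the both-tight solution has a negative serving — not a feasible corner.
broccoli + carrots with both tight: 1.349 servings and 5.605 servings → $3.10.
orange + carrots with both tight: 0.6744 servings and 10.33 servings → $3.37.
So the least-cost plan costs $2.89.

$2.89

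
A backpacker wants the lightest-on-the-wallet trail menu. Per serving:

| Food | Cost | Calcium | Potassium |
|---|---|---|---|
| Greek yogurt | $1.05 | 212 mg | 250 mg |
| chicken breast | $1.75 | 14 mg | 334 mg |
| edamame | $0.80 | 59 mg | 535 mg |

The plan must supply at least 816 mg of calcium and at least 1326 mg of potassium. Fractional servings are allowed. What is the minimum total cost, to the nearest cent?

$4.44

At the optimum either one food covers both requirements or two foods hit both targets exactly; no other combination can be cheaper.
Greek yogurt only: max(816/212, 1326/250) = 5.304 servings → $5.57.
chicken breast only: max(816/14, 1326/334) = 58.29 servings → $102.00.
edamame only: max(816/59, 1326/535) = 13.83 servings → $11.06.
Greek yogurt + chicken breast with both tight: 3.773 servings and 1.146 servings → $5.97.
Greek yogurt + edamame with both tight: 3.632 servings and 0.7815 servings → $4.44.
chicken breast + edamame with both targets exact would need a negative amount; discard.
The minimum over all feasible corners is $4.44.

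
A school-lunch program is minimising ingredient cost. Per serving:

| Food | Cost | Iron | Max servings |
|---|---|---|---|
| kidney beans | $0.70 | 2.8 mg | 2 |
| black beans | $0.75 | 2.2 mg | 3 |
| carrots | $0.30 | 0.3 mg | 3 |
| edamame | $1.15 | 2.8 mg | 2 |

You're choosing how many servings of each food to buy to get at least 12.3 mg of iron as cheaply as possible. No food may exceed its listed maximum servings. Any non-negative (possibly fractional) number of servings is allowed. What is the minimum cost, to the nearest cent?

$3.69

Cost per mg of iron: kidney beans $0.2500, black beans $0.3409, edamame $0.4107, carrots $1.0000.
Take 2 servings of kidney beans: +5.6 mg iron for $1.40 (total $1.40, still need 6.7 mg).
Take 3 servings of black beans: +6.6 mg iron for $2.25 (total $3.65, still need 0.1 mg).
Take 0.03571 servings of edamame: +0.1 mg iron for $0.04 (total $3.69, still need 0.0 mg).
Filling from the cheapest source first is optimal under one linear minimum: $3.69.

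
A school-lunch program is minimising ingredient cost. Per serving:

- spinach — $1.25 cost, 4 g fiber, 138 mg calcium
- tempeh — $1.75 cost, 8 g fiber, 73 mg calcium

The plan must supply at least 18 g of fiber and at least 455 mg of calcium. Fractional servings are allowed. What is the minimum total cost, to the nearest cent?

A basic optimal solution has at most two foods positive. Try each food alone and each pair with both targets met exactly.
spinach only: max(18/4, 455/138) = 4.5 servings → $5.62.
tempeh only: max(18/8, 455/73) = 6.233 servings → $10.91.
spinach + tempeh with both tight: 2.865 servings and 0.8177 servings → $5.01.
The minimum over all feasible corners is $5.01.

$5.01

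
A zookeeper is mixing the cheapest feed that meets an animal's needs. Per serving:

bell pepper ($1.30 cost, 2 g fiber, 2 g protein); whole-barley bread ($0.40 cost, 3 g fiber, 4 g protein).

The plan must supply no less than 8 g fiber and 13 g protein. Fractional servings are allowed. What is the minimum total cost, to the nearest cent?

The cheapest plan sits at a corner of the feasible region — with two constraints it uses at most two foods.
bell pepper only: max(8/2, 13/2) = 6.5 servings → $8.45.
whole-barley bread only: max(8/3, 13/4) = 3.25 servings → $1.30.
bell pepper + whole-barley bread with both targets exact would need a negative amount; discard.
The minimum over all feasible corners is $1.30.

$1.30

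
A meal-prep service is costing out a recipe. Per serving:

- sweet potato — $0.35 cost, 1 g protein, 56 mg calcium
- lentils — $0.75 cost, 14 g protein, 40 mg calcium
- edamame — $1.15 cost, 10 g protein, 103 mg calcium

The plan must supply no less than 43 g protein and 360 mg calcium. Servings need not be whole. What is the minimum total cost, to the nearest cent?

$3.63

A basic optimal solution has at most two foods positive. Try each food alone and each pair with both targets met exactly.
sweet potato only: max(43/1, 360/56) = 43 servings → $15.05.
lentils only: max(43/14, 360/40) = 9 servings → $6.75.
edamame only: max(43/10, 360/103) = 4.3 servings → $4.95.
sweet potato + lentils with both tight: 4.462 servings and 2.753 servings → $3.63.
sweet potato + edamame: intersection lies outside the first quadrant.
lentils + edamame with both tight: 0.7956 servings and 3.186 servings → $4.26.
Cheapest feasible corner: $3.63.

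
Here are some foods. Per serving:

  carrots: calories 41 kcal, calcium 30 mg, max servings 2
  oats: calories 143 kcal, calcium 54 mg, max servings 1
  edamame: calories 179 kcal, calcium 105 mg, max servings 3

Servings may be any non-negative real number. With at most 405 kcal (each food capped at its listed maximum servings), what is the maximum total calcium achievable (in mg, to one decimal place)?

249.5 mg

Calcium per kcal: carrots 0.7317, edamame 0.5866, oats 0.3776.
Take 2 servings of carrots: uses 82 kcal, +60.0 mg calcium (running total 60.0 mg).
Take 1.804 servings of edamame: uses 323 kcal, +189.5 mg calcium (running total 249.5 mg).
Greedy by best ratio exhausts the calories allowance optimally: 249.5 mg.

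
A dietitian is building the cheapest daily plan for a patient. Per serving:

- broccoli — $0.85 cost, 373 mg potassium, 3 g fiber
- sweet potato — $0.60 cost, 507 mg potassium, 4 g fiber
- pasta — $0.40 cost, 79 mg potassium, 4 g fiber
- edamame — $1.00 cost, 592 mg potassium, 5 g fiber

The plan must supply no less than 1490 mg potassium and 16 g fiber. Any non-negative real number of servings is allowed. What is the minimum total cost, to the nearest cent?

$2.15

For a min-cost LP with two ≥-constraints, a basic feasible solution has at most two positive variables.
broccoli only: max(1490/373, 16/3) = 5.333 servings → $4.53.
sweet potato only: max(1490/507, 16/4) = 4 servings → $2.40.
pasta only: max(1490/79, 16/4) = 18.86 servings → $7.54.
edamame only: max(1490/592, 16/5) = 3.2 servings → $3.20.
broccoli + sweet potato: the both-tight solution has a negative serving — not a feasible corner.
broccoli + pasta with both tight: 3.742 servings and 1.194 servings → $3.66.
broccoli + edamame: the both-tight solution has a negative serving — not a feasible corner.
sweet potato + pasta with both tight: 2.743 servings and 1.257 servings → $2.15.
sweet potato + edamame with both targets exact would need a negative amount; discard.
pasta + edamame with both tight: 1.025 servings and 2.38 servings → $2.79.
The minimum over all feasible corners is $2.15.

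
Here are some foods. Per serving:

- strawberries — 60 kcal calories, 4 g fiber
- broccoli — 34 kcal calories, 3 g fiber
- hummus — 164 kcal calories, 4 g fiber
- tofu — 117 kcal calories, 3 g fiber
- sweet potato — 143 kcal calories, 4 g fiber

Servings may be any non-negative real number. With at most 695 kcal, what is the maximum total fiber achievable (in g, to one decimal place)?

61.3 g

Fiber per kcal: broccoli 0.08824, strawberries 0.06667, sweet potato 0.02797, tofu 0.02564, hummus 0.02439.
With no serving limits, spend the whole calories allowance on broccoli: 695 kcal / 34 kcal × 3 g = 61.3 g.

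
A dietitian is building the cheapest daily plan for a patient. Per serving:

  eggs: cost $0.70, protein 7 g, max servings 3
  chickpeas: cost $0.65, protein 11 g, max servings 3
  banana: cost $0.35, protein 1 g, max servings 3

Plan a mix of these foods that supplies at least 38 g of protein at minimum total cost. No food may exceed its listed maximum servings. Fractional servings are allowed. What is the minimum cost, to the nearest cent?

$2.45

Cost per g of protein: chickpeas $0.0591, eggs $0.1000, banana $0.3500.
Take 3 servings of chickpeas: +33.0 g protein for $1.95 (total $1.95, still need 5.0 g).
Take 0.7143 servings of eggs: +5.0 g protein for $0.50 (total $2.45, still need 0.0 g).
Greedy by cheapest-per-g is optimal for a single linear constraint, so the minimum cost is $2.45.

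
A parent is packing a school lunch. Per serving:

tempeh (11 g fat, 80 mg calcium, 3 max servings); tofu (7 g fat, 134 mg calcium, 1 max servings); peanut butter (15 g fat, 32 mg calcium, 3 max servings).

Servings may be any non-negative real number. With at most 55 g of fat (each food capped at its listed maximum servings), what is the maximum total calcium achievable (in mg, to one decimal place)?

Calcium per g fat: tofu 19.14, tempeh 7.273, peanut butter 2.133.
Take 1 serving of tofu: uses 7 g fat, +134.0 mg calcium (running total 134.0 mg).
Take 3 servings of tempeh: uses 33 g fat, +240.0 mg calcium (running total 374.0 mg).
Take 1 serving of peanut butter: uses 15 g fat, +32.0 mg calcium (running total 406.0 mg).
Greedy by best ratio exhausts the fat allowance optimally: 406.0 mg.

406.0 mg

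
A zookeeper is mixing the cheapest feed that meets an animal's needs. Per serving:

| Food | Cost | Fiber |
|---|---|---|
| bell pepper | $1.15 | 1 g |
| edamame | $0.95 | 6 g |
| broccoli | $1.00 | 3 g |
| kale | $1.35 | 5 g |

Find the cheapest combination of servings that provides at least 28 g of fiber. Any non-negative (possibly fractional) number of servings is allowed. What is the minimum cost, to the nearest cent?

$4.43

Cost per g of fiber: edamame $0.1583, kale $0.2700, broccoli $0.3333, bell pepper $1.1500.
With no serving limits, use only edamame: 28 g / 6 g = 4.667 servings × $0.95 = $4.43.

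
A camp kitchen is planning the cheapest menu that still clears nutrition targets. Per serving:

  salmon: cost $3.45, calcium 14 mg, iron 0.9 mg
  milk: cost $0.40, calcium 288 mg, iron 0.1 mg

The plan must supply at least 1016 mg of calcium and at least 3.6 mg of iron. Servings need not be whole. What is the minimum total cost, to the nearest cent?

Minimising a linear cost over {calcium ≥ 1016, iron ≥ 3.6, servings ≥ 0} — the optimum is at a vertex, using one or two foods.
salmon only: max(1016/14, 3.6/0.9) = 72.57 servings → $250.37.
milk only: max(1016/288, 3.6/0.1) = 36 servings → $14.40.
salmon + milk with both tight: 3.628 servings and 3.351 servings → $13.86.
The minimum over all feasible corners is $13.86.

$13.86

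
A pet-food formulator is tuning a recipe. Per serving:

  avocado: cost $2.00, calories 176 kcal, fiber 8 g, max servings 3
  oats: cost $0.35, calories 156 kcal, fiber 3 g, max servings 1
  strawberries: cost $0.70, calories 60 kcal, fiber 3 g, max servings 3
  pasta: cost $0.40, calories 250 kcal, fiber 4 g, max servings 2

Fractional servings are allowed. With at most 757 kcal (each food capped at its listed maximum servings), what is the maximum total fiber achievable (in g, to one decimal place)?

33.9 g

Fiber per kcal: strawberries 0.05, avocado 0.04545, oats 0.01923, pasta 0.016.
Take 3 servings of strawberries: uses 180 kcal, +9.0 g fiber (running total 9.0 g).
Take 3 servings of avocado: uses 528 kcal, +24.0 g fiber (running total 33.0 g).
Take 0.3141 servings of oats: uses 49 kcal, +0.9 g fiber (running total 33.9 g).
Greedy by best ratio exhausts the calories allowance optimally: 33.9 g.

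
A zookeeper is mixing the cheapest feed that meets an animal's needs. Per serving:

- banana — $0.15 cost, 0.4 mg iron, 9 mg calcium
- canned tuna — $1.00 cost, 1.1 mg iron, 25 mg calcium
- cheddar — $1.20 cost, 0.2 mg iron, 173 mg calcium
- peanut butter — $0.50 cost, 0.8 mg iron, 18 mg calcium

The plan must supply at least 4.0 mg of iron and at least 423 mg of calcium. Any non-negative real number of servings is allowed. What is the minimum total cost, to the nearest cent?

For a min-cost LP with two ≥-constraints, a basic feasible solution has at most two positive variables.
banana only: max(4.0/0.4, 423/9) = 47 servings → $7.05.
canned tuna only: max(4.0/1.1, 423/25) = 16.92 servings → $16.92.
cheddar only: max(4.0/0.2, 423/173) = 20 servings → $24.00.
peanut butter only: max(4.0/0.8, 423/18) = 23.5 servings → $11.75.
banana + canned tuna: the both-tight solution has a negative serving — not a feasible corner.
banana + cheddar with both tight: 9.012 servings and 1.976 servings → $3.72.
banana + peanut butter (both tight): parallel constraints — no distinct corner.
canned tuna + cheddar with both tight: 3.278 servings and 1.971 servings → $5.64.
canned tuna + peanut butter: the both-tight solution has a negative serving — not a feasible corner.
cheddar + peanut butter with both tight: 1.976 servings and 4.506 servings → $4.62.
So the least-cost plan costs $3.72.

$3.72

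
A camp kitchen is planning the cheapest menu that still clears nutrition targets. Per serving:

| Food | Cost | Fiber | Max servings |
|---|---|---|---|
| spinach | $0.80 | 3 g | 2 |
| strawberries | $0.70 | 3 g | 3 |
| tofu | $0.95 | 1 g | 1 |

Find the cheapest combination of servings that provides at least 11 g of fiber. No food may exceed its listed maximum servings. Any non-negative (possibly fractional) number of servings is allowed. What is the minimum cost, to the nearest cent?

Cost per g of fiber: strawberries $0.2333, spinach $0.2667, tofu $0.9500.
Take 3 servings of strawberries: +9.0 g fiber for $2.10 (total $2.10, still need 2.0 g).
Take 0.6667 servings of spinach: +2.0 g fiber for $0.53 (total $2.63, still need 0.0 g).
Filling from the cheapest source first is optimal under one linear minimum: $2.63.

$2.63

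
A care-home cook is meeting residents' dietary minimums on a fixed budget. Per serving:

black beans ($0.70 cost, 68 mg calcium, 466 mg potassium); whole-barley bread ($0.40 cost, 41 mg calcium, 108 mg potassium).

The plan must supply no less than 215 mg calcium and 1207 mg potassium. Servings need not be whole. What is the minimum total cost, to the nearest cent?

With two linear requirements the optimum uses one or two foods; enumerate the corners.
black beans only: max(215/68, 1207/466) = 3.162 servings → $2.21.
whole-barley bread only: max(215/41, 1207/108) = 11.18 servings → $4.47.
black beans + whole-barley bread with both tight: 2.233 servings and 1.54 servings → $2.18.
The minimum over all feasible corners is $2.18.

$2.18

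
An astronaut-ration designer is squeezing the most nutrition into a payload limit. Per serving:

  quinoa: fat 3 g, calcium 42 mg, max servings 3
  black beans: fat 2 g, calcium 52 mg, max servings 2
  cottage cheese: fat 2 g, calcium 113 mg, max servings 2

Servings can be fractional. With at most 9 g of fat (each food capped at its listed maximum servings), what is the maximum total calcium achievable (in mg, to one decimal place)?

344.0 mg

Calcium per g fat: cottage cheese 56.5, black beans 26, quinoa 14.
Take 2 servings of cottage cheese: uses 4 g fat, +226.0 mg calcium (running total 226.0 mg).
Take 2 servings of black beans: uses 4 g fat, +104.0 mg calcium (running total 330.0 mg).
Take 0.3333 servings of quinoa: uses 1 g fat, +14.0 mg calcium (running total 344.0 mg).
Filling greedily by calcium-per-g fat is optimal for one linear limit, giving 344.0 mg.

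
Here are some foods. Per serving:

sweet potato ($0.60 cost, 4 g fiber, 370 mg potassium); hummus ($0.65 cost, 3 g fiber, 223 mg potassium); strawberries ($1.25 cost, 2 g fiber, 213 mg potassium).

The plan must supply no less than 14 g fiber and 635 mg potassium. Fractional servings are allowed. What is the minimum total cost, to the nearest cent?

sweet potato only: max(14/4, 635/370) = 3.5 servings → $2.10.
hummus only: max(14/3, 635/223) = 4.667 servings → $3.03.
strawberries only: max(14/2, 635/213) = 7 servings → $8.75.
sweet potato + hummus with both targets exact would need a negative amount; discard.
sweet potato + strawberries: intersection lies outside the first quadrant.
hummus + strawberries: the both-tight solution has a negative serving — not a feasible corner.
The minimum over all feasible corners is $2.10.

$2.10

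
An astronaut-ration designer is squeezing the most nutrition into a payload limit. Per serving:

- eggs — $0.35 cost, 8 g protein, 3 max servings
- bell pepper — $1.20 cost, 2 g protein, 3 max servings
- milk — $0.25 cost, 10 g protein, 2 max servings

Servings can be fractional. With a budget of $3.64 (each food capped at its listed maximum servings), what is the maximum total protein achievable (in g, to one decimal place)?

Protein per dollar: milk 40, eggs 22.86, bell pepper 1.667.
Take 2 servings of milk: spends $0.50, +20.0 g protein (running total 20.0 g).
Take 3 servings of eggs: spends $1.05, +24.0 g protein (running total 44.0 g).
Take 1.742 servings of bell pepper: spends $2.09, +3.5 g protein (running total 47.5 g).
Filling greedily by protein-per-dollar is optimal for one linear limit, giving 47.5 g.

47.5 g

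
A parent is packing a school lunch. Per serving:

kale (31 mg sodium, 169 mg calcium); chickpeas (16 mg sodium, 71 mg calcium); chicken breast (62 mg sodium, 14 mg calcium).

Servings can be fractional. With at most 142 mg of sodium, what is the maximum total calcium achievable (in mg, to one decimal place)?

Calcium per mg sodium: kale 5.452, chickpeas 4.438, chicken breast 0.2258.
With no serving limits, spend the whole sodium allowance on kale: 142 mg / 31 mg × 169 mg = 774.1 mg.

774.1 mg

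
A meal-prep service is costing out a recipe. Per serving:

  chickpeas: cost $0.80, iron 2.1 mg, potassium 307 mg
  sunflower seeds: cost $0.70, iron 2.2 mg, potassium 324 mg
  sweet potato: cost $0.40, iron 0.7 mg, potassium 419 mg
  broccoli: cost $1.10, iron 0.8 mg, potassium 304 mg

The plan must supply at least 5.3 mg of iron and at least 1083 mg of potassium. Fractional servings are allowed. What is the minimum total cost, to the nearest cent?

An LP optimum is at a vertex; with two nutrient constraints at most two foods are used. Check each candidate.
chickpeas only: max(5.3/2.1, 1083/307) = 3.528 servings → $2.82.
sunflower seeds only: max(5.3/2.2, 1083/324) = 3.343 servings → $2.34.
sweet potato only: max(5.3/0.7, 1083/419) = 7.571 servings → $3.03.
broccoli only: max(5.3/0.8, 1083/304) = 6.625 servings → $7.29.
chickpeas + sunflower seeds with both targets exact would need a negative amount; discard.
chickpeas + sweet potato with both tight: 2.199 servings and 0.9732 servings → $2.15.
chickpeas + broccoli with both tight: 1.896 servings and 1.648 servings → $3.33.
sunflower seeds + sweet potato with both tight: 2.104 servings and 0.9574 servings → $1.86.
sunflower seeds + broccoli with both tight: 1.818 servings and 1.625 servings → $3.06.
sweet potato + broccoli: the both-tight solution has a negative serving — not a feasible corner.
The minimum over all feasible corners is $1.86.

$1.86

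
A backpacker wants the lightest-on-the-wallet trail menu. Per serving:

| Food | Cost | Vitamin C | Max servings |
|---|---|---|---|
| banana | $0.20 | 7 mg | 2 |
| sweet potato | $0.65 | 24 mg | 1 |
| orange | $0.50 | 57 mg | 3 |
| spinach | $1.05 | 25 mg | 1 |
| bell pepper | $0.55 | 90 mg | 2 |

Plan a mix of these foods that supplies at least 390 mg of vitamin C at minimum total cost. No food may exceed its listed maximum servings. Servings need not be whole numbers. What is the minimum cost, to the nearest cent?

Cost per mg of vitamin C: bell pepper $0.0061, orange $0.0088, sweet potato $0.0271, banana $0.0286, spinach $0.0420.
Take 2 servings of bell pepper: +180.0 mg vitamin C for $1.10 (total $1.10, still need 210.0 mg).
Take 3 servings of orange: +171.0 mg vitamin C for $1.50 (total $2.60, still need 39.0 mg).
Take 1 serving of sweet potato: +24.0 mg vitamin C for $0.65 (total $3.25, still need 15.0 mg).
Take 2 servings of banana: +14.0 mg vitamin C for $0.40 (total $3.65, still need 1.0 mg).
Take 0.04 servings of spinach: +1.0 mg vitamin C for $0.04 (total $3.69, still need 0.0 mg).
Greedy by cheapest-per-mg is optimal for a single linear constraint, so the minimum cost is $3.69.

$3.69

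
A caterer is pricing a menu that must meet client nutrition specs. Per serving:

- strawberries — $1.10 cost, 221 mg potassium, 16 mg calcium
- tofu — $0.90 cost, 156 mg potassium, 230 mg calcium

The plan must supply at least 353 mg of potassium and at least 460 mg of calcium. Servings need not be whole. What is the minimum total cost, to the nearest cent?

With two linear requirements the optimum uses one or two foods; enumerate the corners.
strawberries only: max(353/221, 460/16) = 28.75 servings → $31.62.
tofu only: max(353/156, 460/230) = 2.263 servings → $2.04.
strawberries + tofu with both tight: 0.1951 servings and 1.986 servings → $2.00.
The minimum over all feasible corners is $2.00.

$2.00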